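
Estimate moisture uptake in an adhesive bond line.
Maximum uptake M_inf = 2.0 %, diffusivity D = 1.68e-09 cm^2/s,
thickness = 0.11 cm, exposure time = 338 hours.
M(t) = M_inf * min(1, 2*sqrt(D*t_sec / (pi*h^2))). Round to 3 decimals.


Convert time: 338 h = 1216800 s
ratio = min(1, 2*sqrt(1.68e-09*1216800/(pi*0.11^2)))
= 0.463796
M(t) = 2.0 * 0.463796 = 0.928%

0.928


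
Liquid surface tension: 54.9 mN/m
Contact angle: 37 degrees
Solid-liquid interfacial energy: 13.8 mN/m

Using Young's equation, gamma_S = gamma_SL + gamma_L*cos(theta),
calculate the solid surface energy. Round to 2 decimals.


gamma_S = 13.8 + 54.9 * cos(37)
= 57.65 mN/m

57.65


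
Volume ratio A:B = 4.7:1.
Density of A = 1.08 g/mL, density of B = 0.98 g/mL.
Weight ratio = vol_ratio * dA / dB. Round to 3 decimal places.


Wt ratio = 4.7 * 1.08 / 0.98
= 5.180

5.180


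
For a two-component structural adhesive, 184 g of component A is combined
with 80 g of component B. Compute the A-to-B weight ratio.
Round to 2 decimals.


Weight ratio A:B = 184 / 80
= 2.30

2.30


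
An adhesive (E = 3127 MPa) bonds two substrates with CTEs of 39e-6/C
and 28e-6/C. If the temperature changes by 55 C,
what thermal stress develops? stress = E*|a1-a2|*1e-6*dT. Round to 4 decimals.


Stress = 3127 * |39 - 28| * 1e-6 * 55
= 1.8918 MPa

1.8918


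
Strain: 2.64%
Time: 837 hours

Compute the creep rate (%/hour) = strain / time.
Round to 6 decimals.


Creep rate = 2.64 / 837
= 0.003154 %/h

0.003154


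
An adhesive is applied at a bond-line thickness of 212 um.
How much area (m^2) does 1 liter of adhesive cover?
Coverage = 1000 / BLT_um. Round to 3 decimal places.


Coverage = 1000 / 212 = 4.717 m^2

4.717


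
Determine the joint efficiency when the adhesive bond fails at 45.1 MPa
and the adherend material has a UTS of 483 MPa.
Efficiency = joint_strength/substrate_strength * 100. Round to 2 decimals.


Joint efficiency = 45.1 / 483 * 100
= 9.34%

9.34


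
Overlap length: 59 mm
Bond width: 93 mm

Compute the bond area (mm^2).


Bond area = 59 * 93 = 5487 mm^2

5487


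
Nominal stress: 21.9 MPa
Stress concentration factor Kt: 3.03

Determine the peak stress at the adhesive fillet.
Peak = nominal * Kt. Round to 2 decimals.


Peak stress = 21.9 * 3.03
= 66.36 MPa

66.36


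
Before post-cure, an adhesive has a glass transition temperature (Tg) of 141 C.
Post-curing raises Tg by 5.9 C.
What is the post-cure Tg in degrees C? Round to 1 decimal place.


Tg_post = Tg_base + delta_Tg
= 141 + 5.9
= 146.9 C

146.9


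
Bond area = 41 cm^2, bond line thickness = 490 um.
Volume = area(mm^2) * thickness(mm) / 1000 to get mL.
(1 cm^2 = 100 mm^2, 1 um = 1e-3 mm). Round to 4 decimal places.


area_mm2 = 41 * 100 = 4100
blt_mm = 490 * 1e-3 = 0.49
vol_mm3 = 4100 * 0.49 = 2009.0
vol_mL = 2009.0 / 1000 = 2.0090 mL

2.0090


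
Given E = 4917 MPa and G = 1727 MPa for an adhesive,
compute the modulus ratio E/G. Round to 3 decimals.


E/G ratio = 4917 / 1727 = 2.847

2.847


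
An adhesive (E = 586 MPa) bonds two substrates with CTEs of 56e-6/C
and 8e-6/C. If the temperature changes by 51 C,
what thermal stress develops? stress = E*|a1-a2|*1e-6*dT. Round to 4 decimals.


Stress = 586 * |56 - 8| * 1e-6 * 51
= 1.4345 MPa

1.4345


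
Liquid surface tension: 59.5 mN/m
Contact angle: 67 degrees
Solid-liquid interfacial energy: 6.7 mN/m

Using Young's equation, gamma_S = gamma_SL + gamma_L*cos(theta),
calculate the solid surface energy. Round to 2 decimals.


gamma_S = 6.7 + 59.5 * cos(67)
= 29.95 mN/m

29.95


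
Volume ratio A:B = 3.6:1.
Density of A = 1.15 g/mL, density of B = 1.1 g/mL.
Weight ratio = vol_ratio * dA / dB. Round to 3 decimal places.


Wt ratio = 3.6 * 1.15 / 1.1
= 3.764

3.764


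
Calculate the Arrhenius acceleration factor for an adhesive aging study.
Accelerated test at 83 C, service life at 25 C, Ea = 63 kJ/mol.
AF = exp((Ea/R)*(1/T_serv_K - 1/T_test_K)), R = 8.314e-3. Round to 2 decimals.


T_test = 356.15 K, T_serv = 298.15 K
Ea/R = 63 / 0.008314 = 7577.58
AF = exp(7577.58 * (1/298.15 - 1/356.15))
= 62.74

62.74


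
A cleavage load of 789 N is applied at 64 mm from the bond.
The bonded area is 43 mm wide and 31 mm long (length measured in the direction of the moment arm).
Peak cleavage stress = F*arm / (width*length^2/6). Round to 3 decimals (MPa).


Moment = 789 * 64 = 50496 N*mm
Section modulus = 43 * 961 / 6 = 41323 / 6 mm^3
Stress = 50496 / (41323 / 6) = 302976 / 41323
= 7.332 MPa

7.332


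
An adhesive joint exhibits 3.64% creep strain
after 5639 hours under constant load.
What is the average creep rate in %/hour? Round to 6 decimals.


Creep rate = strain / time
= 3.64 / 5639
= 0.000646 %/h

0.000646


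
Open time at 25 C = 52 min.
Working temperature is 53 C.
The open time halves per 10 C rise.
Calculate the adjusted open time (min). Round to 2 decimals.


factor = 2^((53 - 25) / 10) = 6.9644
ot = 52 / 6.9644 = 7.47 min

7.47


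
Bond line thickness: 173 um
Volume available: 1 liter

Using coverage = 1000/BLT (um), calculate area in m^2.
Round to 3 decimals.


1 L = 1e6 mm^3, thickness = 173 um = 0.173 mm
Area = 1e6 / 0.173 mm^2 = (1e6 / 0.173) / 1e6 m^2 = 1000 / 173 m^2
= 5.780 m^2

5.780


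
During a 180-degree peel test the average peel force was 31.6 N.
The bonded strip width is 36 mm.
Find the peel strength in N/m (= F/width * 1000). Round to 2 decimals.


Peel strength = F/width * 1000
= 31.6 / 36 * 1000
= 877.78 N/m

877.78


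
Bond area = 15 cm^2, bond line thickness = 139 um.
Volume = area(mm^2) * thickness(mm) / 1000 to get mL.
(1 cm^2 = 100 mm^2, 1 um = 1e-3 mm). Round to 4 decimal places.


area_mm2 = 15 * 100 = 1500
blt_mm = 139 * 1e-3 = 0.139
vol_mm3 = 1500 * 0.139 = 208.5
vol_mL = 208.5 / 1000 = 0.2085 mL

0.2085


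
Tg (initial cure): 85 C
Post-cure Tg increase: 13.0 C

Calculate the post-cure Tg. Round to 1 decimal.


Post-cure Tg = 85 + 13.0 = 98.0 C

98.0


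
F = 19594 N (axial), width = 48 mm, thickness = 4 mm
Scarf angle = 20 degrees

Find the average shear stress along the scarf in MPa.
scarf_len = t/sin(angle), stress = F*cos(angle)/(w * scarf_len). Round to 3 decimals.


scarf_len = 4/sin(20 deg) = 11.6952
cos(20 deg) = 0.939693
stress = 19594*0.939693/(48*11.6952) = 32.799 MPa

32.799


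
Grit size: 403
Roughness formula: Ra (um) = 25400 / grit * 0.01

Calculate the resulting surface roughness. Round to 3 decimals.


Ra = 25400 / 403 * 0.01
= 0.630 um

0.630


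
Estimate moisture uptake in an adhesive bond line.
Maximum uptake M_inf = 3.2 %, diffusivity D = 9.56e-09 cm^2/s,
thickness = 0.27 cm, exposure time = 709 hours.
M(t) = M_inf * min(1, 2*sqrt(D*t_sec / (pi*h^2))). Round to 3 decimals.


Convert time: 709 h = 2552400 s
ratio = min(1, 2*sqrt(9.56e-09*2552400/(pi*0.27^2)))
= 0.652822
M(t) = 3.2 * 0.652822 = 2.089%

2.089


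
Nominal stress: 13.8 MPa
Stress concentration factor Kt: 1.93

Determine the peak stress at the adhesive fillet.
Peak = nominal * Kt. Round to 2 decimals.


Peak stress = 13.8 * 1.93
= 26.63 MPa

26.63


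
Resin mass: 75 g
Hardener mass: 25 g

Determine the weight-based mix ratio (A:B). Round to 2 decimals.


Ratio = 75 / 25 = 3.00

3.00


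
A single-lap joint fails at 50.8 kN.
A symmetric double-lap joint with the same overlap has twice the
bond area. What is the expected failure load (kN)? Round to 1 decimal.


Double-lap load = 2 * 50.8 = 101.6 kN

101.6


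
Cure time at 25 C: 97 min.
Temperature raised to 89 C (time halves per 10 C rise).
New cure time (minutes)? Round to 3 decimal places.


Acceleration factor = 2^(64/10) = 84.4485
New time = 97 / 84.4485 = 1.149 min

1.149


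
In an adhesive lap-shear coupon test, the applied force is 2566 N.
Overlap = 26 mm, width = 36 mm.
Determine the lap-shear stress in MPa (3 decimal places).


stress = F / (overlap * width)
= 2566 / (26 * 36)
= 2.741 MPa

2.741


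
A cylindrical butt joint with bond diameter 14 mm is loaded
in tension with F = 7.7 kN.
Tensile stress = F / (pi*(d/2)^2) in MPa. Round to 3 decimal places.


Area = pi * (14/2)^2 = 153.9380 mm^2
Stress = 7.7*1000 / 153.9380
= 50.020 MPa

50.020


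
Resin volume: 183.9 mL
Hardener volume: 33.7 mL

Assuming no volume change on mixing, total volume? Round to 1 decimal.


V_total = 183.9 + 33.7 = 217.6 mL

217.6


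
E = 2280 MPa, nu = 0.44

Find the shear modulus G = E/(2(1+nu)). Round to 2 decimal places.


G = 2280 / (2 * 1.44)
= 791.67 MPa

791.67


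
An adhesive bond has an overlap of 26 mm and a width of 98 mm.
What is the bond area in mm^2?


Bond area = overlap * width
= 26 * 98
= 2548 mm^2

2548


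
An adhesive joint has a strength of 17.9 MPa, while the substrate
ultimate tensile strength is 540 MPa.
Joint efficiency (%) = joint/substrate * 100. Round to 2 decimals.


Efficiency = 17.9 / 540 * 100
= 3.31%

3.31


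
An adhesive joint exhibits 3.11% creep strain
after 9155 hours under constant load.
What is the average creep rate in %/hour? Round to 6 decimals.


Creep rate = strain / time
= 3.11 / 9155
= 0.000340 %/h

0.000340


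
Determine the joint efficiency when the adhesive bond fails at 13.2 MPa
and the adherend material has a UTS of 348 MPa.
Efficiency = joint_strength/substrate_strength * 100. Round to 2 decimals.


Joint efficiency = 13.2 / 348 * 100
= 3.79%

3.79


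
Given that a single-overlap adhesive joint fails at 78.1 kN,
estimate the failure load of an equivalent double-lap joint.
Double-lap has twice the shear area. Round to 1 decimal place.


Double-lap factor = 2
Expected load = 78.1 * 2 = 156.2 kN

156.2


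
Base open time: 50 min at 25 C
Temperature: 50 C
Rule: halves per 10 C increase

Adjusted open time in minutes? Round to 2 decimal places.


Acceleration = 2^((50-25)/10) = 5.6569
Open time = 50 / 5.6569 = 8.84 min

8.84


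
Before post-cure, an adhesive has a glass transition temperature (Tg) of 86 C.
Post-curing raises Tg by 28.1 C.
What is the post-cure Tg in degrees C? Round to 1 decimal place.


Tg_post = Tg_base + delta_Tg
= 86 + 28.1
= 114.1 C

114.1


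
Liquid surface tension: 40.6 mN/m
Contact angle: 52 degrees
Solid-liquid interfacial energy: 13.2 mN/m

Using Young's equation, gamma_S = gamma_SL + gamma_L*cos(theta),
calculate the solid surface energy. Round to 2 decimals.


gamma_S = 13.2 + 40.6 * cos(52)
= 38.20 mN/m

38.20


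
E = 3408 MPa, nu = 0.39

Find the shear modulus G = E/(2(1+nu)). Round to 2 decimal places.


G = 3408 / (2 * 1.39)
= 1225.90 MPa

1225.90


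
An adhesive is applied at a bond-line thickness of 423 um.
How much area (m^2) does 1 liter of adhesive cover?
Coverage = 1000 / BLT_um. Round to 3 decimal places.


Coverage = 1000 / 423 = 2.364 m^2

2.364


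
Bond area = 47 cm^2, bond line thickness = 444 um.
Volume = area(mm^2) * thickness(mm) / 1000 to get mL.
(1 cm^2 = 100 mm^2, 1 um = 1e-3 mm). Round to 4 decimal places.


area_mm2 = 47 * 100 = 4700
blt_mm = 444 * 1e-3 = 0.444
vol_mm3 = 4700 * 0.444 = 2086.8
vol_mL = 2086.8 / 1000 = 2.0868 mL

2.0868


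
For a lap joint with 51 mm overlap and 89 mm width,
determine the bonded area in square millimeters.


Area = 51 * 89 = 4539 mm^2

4539


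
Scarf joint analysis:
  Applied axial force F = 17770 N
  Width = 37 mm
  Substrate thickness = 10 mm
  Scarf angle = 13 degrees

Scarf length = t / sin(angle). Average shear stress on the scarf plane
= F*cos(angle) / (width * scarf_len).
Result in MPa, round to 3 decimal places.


Scarf length = 10 / sin(13 deg) = 44.4541 mm
cos(13 deg) = 0.974370
Shear = 17770 * 0.974370 / (37 * 44.4541)
= 10.527 MPa

10.527


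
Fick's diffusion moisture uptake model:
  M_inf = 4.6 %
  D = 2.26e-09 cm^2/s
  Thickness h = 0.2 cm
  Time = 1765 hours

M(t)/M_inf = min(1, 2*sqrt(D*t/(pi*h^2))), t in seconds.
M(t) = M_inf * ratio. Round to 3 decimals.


t_sec = 1765 * 3600 = 6354000
ratio = 2*sqrt(2.26e-09*6354000/(pi*0.2^2))
= min(1, 0.676087)
= 0.676087
M(t) = 4.6 * 0.676087 = 3.110 %

3.110


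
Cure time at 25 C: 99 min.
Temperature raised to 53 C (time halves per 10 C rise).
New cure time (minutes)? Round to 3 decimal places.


Acceleration factor = 2^(28/10) = 6.9644
New time = 99 / 6.9644 = 14.215 min

14.215


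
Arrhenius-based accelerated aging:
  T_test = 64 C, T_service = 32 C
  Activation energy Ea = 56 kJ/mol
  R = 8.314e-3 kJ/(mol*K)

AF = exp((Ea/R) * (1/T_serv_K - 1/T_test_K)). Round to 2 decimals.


T_test_K = 337.15, T_serv_K = 305.15
AF = exp((56/8.314e-3) * (1/305.15 - 1/337.15))
= 8.13

8.13


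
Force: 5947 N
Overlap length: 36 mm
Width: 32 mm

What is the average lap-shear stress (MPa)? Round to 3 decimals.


Average shear stress = F / (overlap * width)
= 5947 / (36 * 32)
= 5.162 MPa

5.162


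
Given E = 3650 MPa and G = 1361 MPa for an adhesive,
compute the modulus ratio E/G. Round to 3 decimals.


E/G ratio = 3650 / 1361 = 2.682

2.682


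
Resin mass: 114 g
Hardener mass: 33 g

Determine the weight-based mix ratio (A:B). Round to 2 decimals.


Ratio = 114 / 33 = 3.45

3.45


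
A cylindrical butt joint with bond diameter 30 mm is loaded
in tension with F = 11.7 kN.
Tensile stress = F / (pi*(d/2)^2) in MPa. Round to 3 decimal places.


Area = pi * (30/2)^2 = 706.8583 mm^2
Stress = 11.7*1000 / 706.8583
= 16.552 MPa

16.552


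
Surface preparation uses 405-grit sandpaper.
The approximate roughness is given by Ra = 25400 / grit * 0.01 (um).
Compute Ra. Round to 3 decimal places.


Ra = 25400 / 405 * 0.01
= 254 / 405
= 0.627 um

0.627


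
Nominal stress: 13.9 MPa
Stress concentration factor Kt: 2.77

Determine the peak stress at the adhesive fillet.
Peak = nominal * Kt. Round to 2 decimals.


Peak stress = 13.9 * 2.77
= 38.50 MPa

38.50


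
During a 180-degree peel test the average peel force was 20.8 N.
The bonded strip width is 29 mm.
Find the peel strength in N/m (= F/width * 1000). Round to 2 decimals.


Peel strength = F/width * 1000
= 20.8 / 29 * 1000
= 717.24 N/m

717.24


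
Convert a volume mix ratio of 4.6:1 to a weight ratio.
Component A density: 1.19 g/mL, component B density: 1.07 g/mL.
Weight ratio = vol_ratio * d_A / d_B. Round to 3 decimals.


= 4.6 * 1.19 / 1.07 = 5.116

5.116


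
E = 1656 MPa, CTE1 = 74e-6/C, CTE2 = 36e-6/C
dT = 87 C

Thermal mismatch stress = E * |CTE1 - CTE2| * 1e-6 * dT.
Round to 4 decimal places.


= 1656 * 38e-6 * 87
= 5.4747 MPa

5.4747


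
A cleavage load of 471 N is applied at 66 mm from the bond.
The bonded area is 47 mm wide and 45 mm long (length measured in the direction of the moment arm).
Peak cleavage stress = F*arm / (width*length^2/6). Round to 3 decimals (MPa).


Moment = 471 * 66 = 31086 N*mm
Section modulus = 47 * 2025 / 6 = 95175 / 6 mm^3
Stress = 31086 / (95175 / 6) = 186516 / 95175
= 1.960 MPa

1.960


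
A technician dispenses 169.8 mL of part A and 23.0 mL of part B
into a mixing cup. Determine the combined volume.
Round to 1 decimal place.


Combined volume = 169.8 + 23.0
= 192.8 mL

192.8


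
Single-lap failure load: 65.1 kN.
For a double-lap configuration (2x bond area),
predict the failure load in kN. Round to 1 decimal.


Failure load = 65.1 * 2 = 130.2 kN

130.2


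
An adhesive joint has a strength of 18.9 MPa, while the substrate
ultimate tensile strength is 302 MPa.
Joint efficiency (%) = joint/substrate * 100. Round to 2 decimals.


Efficiency = 18.9 / 302 * 100
= 6.26%

6.26


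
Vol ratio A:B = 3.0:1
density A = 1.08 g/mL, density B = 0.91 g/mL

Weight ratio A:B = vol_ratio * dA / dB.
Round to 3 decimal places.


Weight ratio = 3.0 * 1.08 / 0.91
= 3.560

3.560


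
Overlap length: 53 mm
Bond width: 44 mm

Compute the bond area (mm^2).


Bond area = 53 * 44 = 2332 mm^2

2332


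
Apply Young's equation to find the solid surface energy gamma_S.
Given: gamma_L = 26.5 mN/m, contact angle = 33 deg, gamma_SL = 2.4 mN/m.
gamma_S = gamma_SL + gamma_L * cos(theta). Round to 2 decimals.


theta_rad = 33 * pi/180 = 0.575959
gamma_S = 2.4 + 26.5 * cos(0.575959)
= 24.62 mN/m

24.62


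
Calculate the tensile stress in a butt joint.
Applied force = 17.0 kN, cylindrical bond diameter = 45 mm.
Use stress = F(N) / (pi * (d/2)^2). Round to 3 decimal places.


A = pi * 22.5^2 = 1590.4313 mm^2
sigma = 17000.0 / 1590.4313 = 10.689 MPa

10.689


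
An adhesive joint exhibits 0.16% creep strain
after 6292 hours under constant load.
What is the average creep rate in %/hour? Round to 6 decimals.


Creep rate = strain / time
= 0.16 / 6292
= 0.000025 %/h

0.000025


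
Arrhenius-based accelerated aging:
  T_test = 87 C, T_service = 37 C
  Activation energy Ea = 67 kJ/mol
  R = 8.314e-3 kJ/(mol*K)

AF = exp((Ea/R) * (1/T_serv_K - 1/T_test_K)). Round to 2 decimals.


T_test_K = 360.15, T_serv_K = 310.15
AF = exp((67/8.314e-3) * (1/310.15 - 1/360.15))
= 36.87

36.87


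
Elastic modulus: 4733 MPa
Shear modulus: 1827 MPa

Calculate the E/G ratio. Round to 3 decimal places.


E / G = 4733 / 1827 = 2.591

2.591


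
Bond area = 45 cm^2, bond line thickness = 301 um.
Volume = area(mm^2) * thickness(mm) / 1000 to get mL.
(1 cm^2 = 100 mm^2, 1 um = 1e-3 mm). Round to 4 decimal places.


area_mm2 = 45 * 100 = 4500
blt_mm = 301 * 1e-3 = 0.301
vol_mm3 = 4500 * 0.301 = 1354.5
vol_mL = 1354.5 / 1000 = 1.3545 mL

1.3545


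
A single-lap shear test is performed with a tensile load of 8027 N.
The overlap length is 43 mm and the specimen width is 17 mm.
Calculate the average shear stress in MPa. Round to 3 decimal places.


Shear stress = F / (overlap * width)
= 8027 / (43 * 17)
= 8027 / 731
= 10.981 MPa

10.981


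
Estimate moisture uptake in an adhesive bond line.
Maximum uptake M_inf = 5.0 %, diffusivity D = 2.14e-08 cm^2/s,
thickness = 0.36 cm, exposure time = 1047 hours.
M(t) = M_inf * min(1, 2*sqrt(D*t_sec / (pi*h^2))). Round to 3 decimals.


Convert time: 1047 h = 3769200 s
ratio = min(1, 2*sqrt(2.14e-08*3769200/(pi*0.36^2)))
= 0.890193
M(t) = 5.0 * 0.890193 = 4.451%

4.451


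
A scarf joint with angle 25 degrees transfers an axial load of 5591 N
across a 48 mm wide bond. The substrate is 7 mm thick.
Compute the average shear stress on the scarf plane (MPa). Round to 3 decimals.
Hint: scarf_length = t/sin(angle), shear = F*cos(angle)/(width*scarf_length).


scarf_length = 7 / sin(25 deg) = 16.5634 mm
cos(25 deg) = 0.906308
shear stress = 5591 * 0.906308 / (48 * 16.5634)
= 6.373 MPa

6.373


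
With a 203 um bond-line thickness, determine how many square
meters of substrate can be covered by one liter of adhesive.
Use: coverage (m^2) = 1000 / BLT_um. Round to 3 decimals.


Coverage = 1000 / 203 = 4.926 m^2

4.926


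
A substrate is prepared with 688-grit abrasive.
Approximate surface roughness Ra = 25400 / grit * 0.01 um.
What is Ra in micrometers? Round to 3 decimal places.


Ra = 25400 / 688 * 0.01 = 0.369 um

0.369


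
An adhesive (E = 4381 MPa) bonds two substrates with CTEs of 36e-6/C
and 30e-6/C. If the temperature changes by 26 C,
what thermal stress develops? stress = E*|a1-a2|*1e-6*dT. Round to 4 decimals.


Stress = 4381 * |36 - 30| * 1e-6 * 26
= 0.6834 MPa

0.6834


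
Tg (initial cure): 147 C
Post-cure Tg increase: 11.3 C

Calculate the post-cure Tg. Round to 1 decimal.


Post-cure Tg = 147 + 11.3 = 158.3 C

158.3


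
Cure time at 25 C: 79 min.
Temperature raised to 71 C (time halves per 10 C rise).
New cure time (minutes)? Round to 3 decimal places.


Acceleration factor = 2^(46/10) = 24.2515
New time = 79 / 24.2515 = 3.258 min

3.258


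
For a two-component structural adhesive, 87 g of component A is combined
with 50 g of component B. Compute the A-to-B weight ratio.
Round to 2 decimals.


Weight ratio A:B = 87 / 50
= 1.74

1.74


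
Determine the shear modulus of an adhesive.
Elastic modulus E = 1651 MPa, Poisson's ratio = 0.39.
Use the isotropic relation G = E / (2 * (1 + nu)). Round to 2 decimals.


G = 1651 / (2*(1+0.39)) = 1651 / 2.78
= 593.88 MPa

593.88


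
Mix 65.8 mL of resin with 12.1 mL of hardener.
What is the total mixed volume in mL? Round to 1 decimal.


Total = 65.8 + 12.1 = 77.9 mL

77.9


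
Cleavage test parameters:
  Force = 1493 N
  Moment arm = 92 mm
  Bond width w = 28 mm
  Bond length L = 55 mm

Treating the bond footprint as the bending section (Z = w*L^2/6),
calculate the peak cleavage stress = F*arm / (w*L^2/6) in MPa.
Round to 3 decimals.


M = 1493 * 92 = 137356 N*mm
Z = 28 * 55^2 / 6 = 84700 / 6 mm^3
sigma = M / Z = 6 * 137356 / 84700 = 824136 / 84700
= 9.730 MPa

9.730


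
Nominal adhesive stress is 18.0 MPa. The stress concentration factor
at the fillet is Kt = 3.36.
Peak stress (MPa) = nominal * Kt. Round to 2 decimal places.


Peak = 18.0 * 3.36 = 60.48 MPa

60.48


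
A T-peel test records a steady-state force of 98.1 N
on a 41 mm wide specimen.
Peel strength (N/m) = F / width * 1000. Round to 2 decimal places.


Peel strength = 98.1 / 41 * 1000
= 2392.68 N/m

2392.68


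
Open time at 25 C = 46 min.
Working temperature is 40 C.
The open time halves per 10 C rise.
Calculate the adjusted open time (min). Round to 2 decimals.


factor = 2^((40 - 25) / 10) = 2.8284
ot = 46 / 2.8284 = 16.26 min

16.26


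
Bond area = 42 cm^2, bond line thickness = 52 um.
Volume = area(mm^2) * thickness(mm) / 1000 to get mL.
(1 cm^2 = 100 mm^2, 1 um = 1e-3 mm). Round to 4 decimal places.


area_mm2 = 42 * 100 = 4200
blt_mm = 52 * 1e-3 = 0.052
vol_mm3 = 4200 * 0.052 = 218.4
vol_mL = 218.4 / 1000 = 0.2184 mL

0.2184


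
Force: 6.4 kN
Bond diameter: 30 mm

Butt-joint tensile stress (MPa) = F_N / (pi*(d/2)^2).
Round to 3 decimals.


F_N = 6.4 * 1000 = 6400.0 N
A = pi*(15.0)^2 = 706.8583 mm^2
stress = 6400.0 / 706.8583 = 9.054 MPa

9.054


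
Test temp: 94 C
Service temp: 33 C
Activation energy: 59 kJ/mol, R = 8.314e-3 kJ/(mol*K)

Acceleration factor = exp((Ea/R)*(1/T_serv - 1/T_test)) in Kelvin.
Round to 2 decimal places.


AF = exp((59/0.008314)*(1/306.15 - 1/367.15))
= 47.05

47.05


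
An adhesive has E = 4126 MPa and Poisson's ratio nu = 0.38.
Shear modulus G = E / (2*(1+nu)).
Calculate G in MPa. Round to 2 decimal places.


G = 4126 / (2*(1+0.38))
= 4126 / 2.76
= 1494.93 MPa

1494.93


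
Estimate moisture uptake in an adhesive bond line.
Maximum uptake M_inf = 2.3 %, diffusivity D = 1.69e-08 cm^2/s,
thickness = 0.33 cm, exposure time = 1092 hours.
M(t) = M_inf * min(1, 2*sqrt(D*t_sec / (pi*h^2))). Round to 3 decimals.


Convert time: 1092 h = 3931200 s
ratio = min(1, 2*sqrt(1.69e-08*3931200/(pi*0.33^2)))
= 0.881347
M(t) = 2.3 * 0.881347 = 2.027%

2.027


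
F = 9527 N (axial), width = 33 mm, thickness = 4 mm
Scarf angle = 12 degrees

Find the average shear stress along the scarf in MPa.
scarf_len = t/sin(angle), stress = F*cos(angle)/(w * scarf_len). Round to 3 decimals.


scarf_len = 4/sin(12 deg) = 19.2389
cos(12 deg) = 0.978148
stress = 9527*0.978148/(33*19.2389) = 14.678 MPa

14.678


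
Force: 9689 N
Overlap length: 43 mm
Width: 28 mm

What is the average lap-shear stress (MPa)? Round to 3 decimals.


Average shear stress = F / (overlap * width)
= 9689 / (43 * 28)
= 8.047 MPa

8.047


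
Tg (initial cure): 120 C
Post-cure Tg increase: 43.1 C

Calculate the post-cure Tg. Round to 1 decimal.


Post-cure Tg = 120 + 43.1 = 163.1 C

163.1


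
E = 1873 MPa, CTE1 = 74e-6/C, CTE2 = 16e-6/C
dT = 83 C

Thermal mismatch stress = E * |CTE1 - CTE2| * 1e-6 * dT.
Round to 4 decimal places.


= 1873 * 58e-6 * 83
= 9.0166 MPa

9.0166


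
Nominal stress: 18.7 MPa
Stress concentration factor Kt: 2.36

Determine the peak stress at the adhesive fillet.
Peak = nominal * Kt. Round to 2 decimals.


Peak stress = 18.7 * 2.36
= 44.13 MPa

44.13


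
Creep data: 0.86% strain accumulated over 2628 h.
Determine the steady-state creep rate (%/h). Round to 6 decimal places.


Rate = 0.86 / 2628 = 0.000327 %/h

0.000327


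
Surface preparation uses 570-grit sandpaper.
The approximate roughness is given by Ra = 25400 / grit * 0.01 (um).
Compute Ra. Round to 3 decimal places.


Ra = 25400 / 570 * 0.01
= 254 / 570
= 0.446 um

0.446


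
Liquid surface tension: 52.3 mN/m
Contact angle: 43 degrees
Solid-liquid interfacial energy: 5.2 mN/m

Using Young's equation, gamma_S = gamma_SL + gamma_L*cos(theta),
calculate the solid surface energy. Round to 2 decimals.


gamma_S = 5.2 + 52.3 * cos(43)
= 43.45 mN/m

43.45


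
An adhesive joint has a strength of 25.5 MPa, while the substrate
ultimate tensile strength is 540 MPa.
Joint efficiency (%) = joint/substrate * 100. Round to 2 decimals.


Efficiency = 25.5 / 540 * 100
= 4.72%

4.72


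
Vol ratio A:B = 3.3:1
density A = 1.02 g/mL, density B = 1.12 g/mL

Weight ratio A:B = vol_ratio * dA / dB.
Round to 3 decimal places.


Weight ratio = 3.3 * 1.02 / 1.12
= 3.005

3.005


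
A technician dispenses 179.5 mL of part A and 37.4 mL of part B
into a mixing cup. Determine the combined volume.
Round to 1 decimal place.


Combined volume = 179.5 + 37.4
= 216.9 mL

216.9


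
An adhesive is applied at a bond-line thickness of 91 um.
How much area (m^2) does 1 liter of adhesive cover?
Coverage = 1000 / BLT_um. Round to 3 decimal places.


Coverage = 1000 / 91 = 10.989 m^2

10.989


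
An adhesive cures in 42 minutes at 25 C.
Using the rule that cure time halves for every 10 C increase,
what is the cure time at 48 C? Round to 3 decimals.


Factor = 2^((48 - 25) / 10) = 4.9246
Cure time = 42 / 4.9246
= 8.529 minutes

8.529


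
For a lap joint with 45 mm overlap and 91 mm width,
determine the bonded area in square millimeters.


Area = 45 * 91 = 4095 mm^2

4095


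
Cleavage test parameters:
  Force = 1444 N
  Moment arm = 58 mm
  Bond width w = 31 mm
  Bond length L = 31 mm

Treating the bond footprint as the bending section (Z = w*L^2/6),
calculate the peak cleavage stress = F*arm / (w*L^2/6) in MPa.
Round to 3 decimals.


M = 1444 * 58 = 83752 N*mm
Z = 31 * 31^2 / 6 = 29791 / 6 mm^3
sigma = M / Z = 6 * 83752 / 29791 = 502512 / 29791
= 16.868 MPa

16.868


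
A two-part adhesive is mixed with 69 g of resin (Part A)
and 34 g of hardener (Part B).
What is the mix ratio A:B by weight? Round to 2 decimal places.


Mix ratio = mass_A / mass_B
= 69 / 34
= 2.03

2.03


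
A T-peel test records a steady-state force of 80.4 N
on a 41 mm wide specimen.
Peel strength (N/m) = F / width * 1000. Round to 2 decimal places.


Peel strength = 80.4 / 41 * 1000
= 1960.98 N/m

1960.98


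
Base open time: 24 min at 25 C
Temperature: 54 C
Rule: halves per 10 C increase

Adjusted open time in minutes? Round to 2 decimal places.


Acceleration = 2^((54-25)/10) = 7.4643
Open time = 24 / 7.4643 = 3.22 min

3.22


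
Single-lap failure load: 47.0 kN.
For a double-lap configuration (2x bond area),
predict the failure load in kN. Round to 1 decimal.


Failure load = 47.0 * 2 = 94.0 kN

94.0


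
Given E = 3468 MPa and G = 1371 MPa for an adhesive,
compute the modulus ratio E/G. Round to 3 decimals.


E/G ratio = 3468 / 1371 = 2.530

2.530


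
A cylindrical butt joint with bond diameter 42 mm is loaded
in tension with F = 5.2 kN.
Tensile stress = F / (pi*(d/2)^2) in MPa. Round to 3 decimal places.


Area = pi * (42/2)^2 = 1385.4424 mm^2
Stress = 5.2*1000 / 1385.4424
= 3.753 MPa

3.753


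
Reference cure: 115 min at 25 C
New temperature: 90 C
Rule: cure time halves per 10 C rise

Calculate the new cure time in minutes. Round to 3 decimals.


factor = 2^((90-25)/10) = 90.5097
t_new = 115 / 90.5097 = 1.271 min

1.271


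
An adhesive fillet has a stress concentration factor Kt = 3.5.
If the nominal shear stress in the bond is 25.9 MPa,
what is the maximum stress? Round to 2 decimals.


Max stress = 25.9 * 3.5 = 90.65 MPa

90.65


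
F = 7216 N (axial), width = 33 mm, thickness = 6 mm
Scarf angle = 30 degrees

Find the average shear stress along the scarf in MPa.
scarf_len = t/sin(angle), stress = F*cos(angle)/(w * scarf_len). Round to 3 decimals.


scarf_len = 6/sin(30 deg) = 12.0000
cos(30 deg) = 0.866025
stress = 7216*0.866025/(33*12.0000) = 15.781 MPa

15.781


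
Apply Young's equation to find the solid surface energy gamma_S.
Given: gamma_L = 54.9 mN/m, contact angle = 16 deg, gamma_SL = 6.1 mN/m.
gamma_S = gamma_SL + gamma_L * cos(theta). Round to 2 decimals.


theta_rad = 16 * pi/180 = 0.279253
gamma_S = 6.1 + 54.9 * cos(0.279253)
= 58.87 mN/m

58.87


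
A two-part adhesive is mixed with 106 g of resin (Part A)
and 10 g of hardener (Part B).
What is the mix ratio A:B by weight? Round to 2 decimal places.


Mix ratio = mass_A / mass_B
= 106 / 10
= 10.60

10.60


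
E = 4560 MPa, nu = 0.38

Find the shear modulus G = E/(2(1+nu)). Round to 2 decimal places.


G = 4560 / (2 * 1.38)
= 1652.17 MPa

1652.17


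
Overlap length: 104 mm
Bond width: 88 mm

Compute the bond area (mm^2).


Bond area = 104 * 88 = 9152 mm^2

9152


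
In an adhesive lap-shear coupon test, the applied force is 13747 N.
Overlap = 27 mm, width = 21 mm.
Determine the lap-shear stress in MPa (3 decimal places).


stress = F / (overlap * width)
= 13747 / (27 * 21)
= 24.245 MPa

24.245


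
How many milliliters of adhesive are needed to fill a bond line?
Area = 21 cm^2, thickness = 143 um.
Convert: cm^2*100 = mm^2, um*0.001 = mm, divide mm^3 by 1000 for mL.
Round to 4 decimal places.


= (21 * 100) * (143 * 0.001) / 1000
= 0.3003 mL

0.3003


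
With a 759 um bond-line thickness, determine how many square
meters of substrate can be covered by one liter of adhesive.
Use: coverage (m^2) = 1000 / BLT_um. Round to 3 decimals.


Coverage = 1000 / 759 = 1.318 m^2

1.318


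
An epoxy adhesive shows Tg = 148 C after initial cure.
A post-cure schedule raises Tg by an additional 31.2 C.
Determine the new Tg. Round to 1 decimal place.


New Tg = 148 + 31.2
= 179.2 C

179.2


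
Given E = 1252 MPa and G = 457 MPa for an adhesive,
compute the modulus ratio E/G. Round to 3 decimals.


E/G ratio = 1252 / 457 = 2.740

2.740


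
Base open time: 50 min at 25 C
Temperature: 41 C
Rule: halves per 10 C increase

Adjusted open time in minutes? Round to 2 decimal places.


Acceleration = 2^((41-25)/10) = 3.0314
Open time = 50 / 3.0314 = 16.49 min

16.49


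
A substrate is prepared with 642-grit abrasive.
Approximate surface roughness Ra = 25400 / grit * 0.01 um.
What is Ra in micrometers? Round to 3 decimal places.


Ra = 25400 / 642 * 0.01 = 0.396 um

0.396


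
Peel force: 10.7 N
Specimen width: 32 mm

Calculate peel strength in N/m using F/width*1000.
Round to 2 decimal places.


Peel strength = 10.7 / 32 * 1000 = 334.38 N/m

334.38


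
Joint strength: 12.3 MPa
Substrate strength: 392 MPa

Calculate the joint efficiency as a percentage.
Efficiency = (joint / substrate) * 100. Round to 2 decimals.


Efficiency = (12.3 / 392) * 100 = 3.14%

3.14


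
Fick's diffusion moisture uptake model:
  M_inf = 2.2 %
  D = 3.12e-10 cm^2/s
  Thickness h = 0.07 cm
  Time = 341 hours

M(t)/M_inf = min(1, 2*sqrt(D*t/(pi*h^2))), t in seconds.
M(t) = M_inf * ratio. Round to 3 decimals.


t_sec = 341 * 3600 = 1227600
ratio = 2*sqrt(3.12e-10*1227600/(pi*0.07^2))
= min(1, 0.315473)
= 0.315473
M(t) = 2.2 * 0.315473 = 0.694 %

0.694


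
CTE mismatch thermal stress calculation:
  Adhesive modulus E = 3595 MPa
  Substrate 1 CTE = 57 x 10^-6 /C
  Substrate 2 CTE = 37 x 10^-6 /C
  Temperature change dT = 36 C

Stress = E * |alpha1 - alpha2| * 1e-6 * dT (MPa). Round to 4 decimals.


delta_alpha = |57 - 37| = 20 x 10^-6/C
Stress = 3595 * 20e-6 * 36
= 2.5884 MPa

2.5884


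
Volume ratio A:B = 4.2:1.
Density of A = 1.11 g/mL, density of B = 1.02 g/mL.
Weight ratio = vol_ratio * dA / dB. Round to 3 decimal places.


Wt ratio = 4.2 * 1.11 / 1.02
= 4.571

4.571


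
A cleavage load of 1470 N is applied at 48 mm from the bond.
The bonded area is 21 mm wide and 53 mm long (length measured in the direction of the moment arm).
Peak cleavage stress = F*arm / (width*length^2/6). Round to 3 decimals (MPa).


Moment = 1470 * 48 = 70560 N*mm
Section modulus = 21 * 2809 / 6 = 58989 / 6 mm^3
Stress = 70560 / (58989 / 6) = 423360 / 58989
= 7.177 MPa

7.177


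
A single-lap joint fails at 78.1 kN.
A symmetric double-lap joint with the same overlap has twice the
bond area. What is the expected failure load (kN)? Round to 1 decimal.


Double-lap load = 2 * 78.1 = 156.2 kN

156.2


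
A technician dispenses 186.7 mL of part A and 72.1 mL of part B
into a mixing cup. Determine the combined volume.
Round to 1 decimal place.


Combined volume = 186.7 + 72.1
= 258.8 mL

258.8


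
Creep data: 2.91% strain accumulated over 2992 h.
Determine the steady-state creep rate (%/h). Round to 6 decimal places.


Rate = 2.91 / 2992 = 0.000973 %/h

0.000973


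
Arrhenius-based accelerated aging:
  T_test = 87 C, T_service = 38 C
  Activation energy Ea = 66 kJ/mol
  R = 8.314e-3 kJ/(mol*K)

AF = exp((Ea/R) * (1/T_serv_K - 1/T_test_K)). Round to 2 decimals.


T_test_K = 360.15, T_serv_K = 311.15
AF = exp((66/8.314e-3) * (1/311.15 - 1/360.15))
= 32.17

32.17


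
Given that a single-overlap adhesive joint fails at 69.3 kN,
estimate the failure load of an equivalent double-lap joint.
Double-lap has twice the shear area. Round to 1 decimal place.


Double-lap factor = 2
Expected load = 69.3 * 2 = 138.6 kN

138.6


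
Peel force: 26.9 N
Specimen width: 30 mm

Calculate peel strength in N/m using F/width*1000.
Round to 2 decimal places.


Peel strength = 26.9 / 30 * 1000 = 896.67 N/m

896.67


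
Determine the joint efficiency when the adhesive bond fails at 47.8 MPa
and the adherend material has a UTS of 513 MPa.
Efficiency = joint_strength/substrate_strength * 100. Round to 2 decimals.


Joint efficiency = 47.8 / 513 * 100
= 9.32%

9.32


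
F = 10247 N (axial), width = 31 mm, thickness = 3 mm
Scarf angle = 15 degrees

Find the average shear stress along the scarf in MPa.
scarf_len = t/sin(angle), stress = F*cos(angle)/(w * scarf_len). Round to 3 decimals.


scarf_len = 3/sin(15 deg) = 11.5911
cos(15 deg) = 0.965926
stress = 10247*0.965926/(31*11.5911) = 27.546 MPa

27.546


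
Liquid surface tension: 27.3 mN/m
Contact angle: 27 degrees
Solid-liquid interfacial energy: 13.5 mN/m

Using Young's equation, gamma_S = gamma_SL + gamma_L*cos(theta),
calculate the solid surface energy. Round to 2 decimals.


gamma_S = 13.5 + 27.3 * cos(27)
= 37.82 mN/m

37.82


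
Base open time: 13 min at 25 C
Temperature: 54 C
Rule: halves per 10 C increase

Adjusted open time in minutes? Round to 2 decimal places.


Acceleration = 2^((54-25)/10) = 7.4643
Open time = 13 / 7.4643 = 1.74 min

1.74


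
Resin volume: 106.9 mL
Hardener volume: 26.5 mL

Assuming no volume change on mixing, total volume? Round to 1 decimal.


V_total = 106.9 + 26.5 = 133.4 mL

133.4


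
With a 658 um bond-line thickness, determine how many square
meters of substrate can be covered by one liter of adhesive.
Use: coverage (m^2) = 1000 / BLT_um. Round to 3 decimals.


Coverage = 1000 / 658 = 1.520 m^2

1.520


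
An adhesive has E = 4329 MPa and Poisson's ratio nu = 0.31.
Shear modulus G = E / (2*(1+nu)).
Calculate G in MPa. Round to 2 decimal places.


G = 4329 / (2*(1+0.31))
= 4329 / 2.62
= 1652.29 MPa

1652.29


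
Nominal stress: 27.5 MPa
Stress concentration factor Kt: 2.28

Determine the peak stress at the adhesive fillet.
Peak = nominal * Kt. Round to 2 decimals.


Peak stress = 27.5 * 2.28
= 62.70 MPa

62.70


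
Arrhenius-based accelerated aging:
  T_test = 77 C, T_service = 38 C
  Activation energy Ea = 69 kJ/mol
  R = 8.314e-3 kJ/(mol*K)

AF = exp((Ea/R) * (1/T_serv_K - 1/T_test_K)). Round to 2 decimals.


T_test_K = 350.15, T_serv_K = 311.15
AF = exp((69/8.314e-3) * (1/311.15 - 1/350.15))
= 19.51

19.51


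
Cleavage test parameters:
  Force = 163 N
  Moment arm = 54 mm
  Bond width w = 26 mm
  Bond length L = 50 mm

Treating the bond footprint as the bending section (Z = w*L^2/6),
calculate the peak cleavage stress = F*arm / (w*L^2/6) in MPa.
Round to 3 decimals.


M = 163 * 54 = 8802 N*mm
Z = 26 * 50^2 / 6 = 65000 / 6 mm^3
sigma = M / Z = 6 * 8802 / 65000 = 52812 / 65000
= 0.812 MPa

0.812


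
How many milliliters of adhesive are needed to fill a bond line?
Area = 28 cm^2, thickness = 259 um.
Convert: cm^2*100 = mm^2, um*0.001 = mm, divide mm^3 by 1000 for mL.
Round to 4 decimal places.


= (28 * 100) * (259 * 0.001) / 1000
= 0.7252 mL

0.7252


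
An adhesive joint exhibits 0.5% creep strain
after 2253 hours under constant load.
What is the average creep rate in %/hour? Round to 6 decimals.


Creep rate = strain / time
= 0.5 / 2253
= 0.000222 %/h

0.000222


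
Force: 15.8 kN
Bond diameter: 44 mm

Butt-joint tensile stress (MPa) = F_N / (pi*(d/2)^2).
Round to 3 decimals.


F_N = 15.8 * 1000 = 15800.0 N
A = pi*(22.0)^2 = 1520.5308 mm^2
stress = 15800.0 / 1520.5308 = 10.391 MPa

10.391


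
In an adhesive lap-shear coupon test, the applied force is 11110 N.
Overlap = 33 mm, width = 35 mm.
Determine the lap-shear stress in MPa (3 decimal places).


stress = F / (overlap * width)
= 11110 / (33 * 35)
= 9.619 MPa

9.619


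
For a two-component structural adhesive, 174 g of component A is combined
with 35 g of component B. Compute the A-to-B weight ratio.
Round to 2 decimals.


Weight ratio A:B = 174 / 35
= 4.97

4.97


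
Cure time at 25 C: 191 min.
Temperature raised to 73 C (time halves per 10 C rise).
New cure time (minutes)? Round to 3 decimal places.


Acceleration factor = 2^(48/10) = 27.8576
New time = 191 / 27.8576 = 6.856 min

6.856


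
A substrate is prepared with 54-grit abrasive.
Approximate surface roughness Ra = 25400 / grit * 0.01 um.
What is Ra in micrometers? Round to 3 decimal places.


Ra = 25400 / 54 * 0.01 = 4.704 um

4.704


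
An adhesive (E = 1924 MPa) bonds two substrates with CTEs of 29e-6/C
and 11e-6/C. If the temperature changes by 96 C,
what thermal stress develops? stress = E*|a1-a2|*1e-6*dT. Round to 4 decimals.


Stress = 1924 * |29 - 11| * 1e-6 * 96
= 3.3247 MPa

3.3247


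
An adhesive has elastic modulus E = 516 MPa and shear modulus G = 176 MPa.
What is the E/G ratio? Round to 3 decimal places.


E/G = 516 / 176 = 2.932

2.932


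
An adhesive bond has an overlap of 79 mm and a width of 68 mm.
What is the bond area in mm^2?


Bond area = overlap * width
= 79 * 68
= 5372 mm^2

5372


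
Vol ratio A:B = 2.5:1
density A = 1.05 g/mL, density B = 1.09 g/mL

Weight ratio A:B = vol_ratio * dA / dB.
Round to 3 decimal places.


Weight ratio = 2.5 * 1.05 / 1.09
= 2.408

2.408


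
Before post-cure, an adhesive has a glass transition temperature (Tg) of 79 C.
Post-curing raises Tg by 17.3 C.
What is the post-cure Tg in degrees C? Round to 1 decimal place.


Tg_post = Tg_base + delta_Tg
= 79 + 17.3
= 96.3 C

96.3


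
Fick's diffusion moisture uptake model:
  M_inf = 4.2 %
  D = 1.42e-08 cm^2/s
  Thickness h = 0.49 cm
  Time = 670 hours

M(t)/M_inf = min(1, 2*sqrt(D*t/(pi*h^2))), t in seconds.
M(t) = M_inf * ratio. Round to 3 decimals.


t_sec = 670 * 3600 = 2412000
ratio = 2*sqrt(1.42e-08*2412000/(pi*0.49^2))
= min(1, 0.426179)
= 0.426179
M(t) = 4.2 * 0.426179 = 1.790 %

1.790


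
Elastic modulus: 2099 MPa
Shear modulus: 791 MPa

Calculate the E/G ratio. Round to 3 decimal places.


E / G = 2099 / 791 = 2.654

2.654


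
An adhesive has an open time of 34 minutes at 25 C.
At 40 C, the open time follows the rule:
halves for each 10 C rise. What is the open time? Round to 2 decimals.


Factor = 2^((40-25)/10) = 2.8284
Open time = 34 / 2.8284 = 12.02 min

12.02
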